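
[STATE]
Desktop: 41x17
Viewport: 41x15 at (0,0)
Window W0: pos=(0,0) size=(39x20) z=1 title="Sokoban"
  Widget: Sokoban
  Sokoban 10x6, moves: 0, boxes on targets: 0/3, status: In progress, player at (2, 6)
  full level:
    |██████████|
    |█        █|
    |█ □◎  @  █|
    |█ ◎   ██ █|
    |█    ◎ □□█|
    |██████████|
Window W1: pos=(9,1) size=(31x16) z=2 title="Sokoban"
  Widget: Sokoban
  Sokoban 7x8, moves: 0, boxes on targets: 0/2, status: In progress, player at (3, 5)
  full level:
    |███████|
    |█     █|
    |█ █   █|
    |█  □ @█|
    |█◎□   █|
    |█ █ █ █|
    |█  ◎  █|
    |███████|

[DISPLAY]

┏━━━━━━━━━━━━━━━━━━━━━━━━━━━━━━━━━━━━━┓  
┃ Sokoban┏━━━━━━━━━━━━━━━━━━━━━━━━━━━━━┓ 
┠────────┃ Sokoban                     ┃ 
┃████████┠─────────────────────────────┨ 
┃█       ┃███████                      ┃ 
┃█ □◎  @ ┃█     █                      ┃ 
┃█ ◎   ██┃█ █   █                      ┃ 
┃█    ◎ □┃█  □ @█                      ┃ 
┃████████┃█◎□   █                      ┃ 
┃Moves: 0┃█ █ █ █                      ┃ 
┃        ┃█  ◎  █                      ┃ 
┃        ┃███████                      ┃ 
┃        ┃Moves: 0  0/2                ┃ 
┃        ┃                             ┃ 
┃        ┃                             ┃ 


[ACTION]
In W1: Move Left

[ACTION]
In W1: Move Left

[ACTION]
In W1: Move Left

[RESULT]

┏━━━━━━━━━━━━━━━━━━━━━━━━━━━━━━━━━━━━━┓  
┃ Sokoban┏━━━━━━━━━━━━━━━━━━━━━━━━━━━━━┓ 
┠────────┃ Sokoban                     ┃ 
┃████████┠─────────────────────────────┨ 
┃█       ┃███████                      ┃ 
┃█ □◎  @ ┃█     █                      ┃ 
┃█ ◎   ██┃█ █   █                      ┃ 
┃█    ◎ □┃█□@   █                      ┃ 
┃████████┃█◎□   █                      ┃ 
┃Moves: 0┃█ █ █ █                      ┃ 
┃        ┃█  ◎  █                      ┃ 
┃        ┃███████                      ┃ 
┃        ┃Moves: 3  0/2                ┃ 
┃        ┃                             ┃ 
┃        ┃                             ┃ 


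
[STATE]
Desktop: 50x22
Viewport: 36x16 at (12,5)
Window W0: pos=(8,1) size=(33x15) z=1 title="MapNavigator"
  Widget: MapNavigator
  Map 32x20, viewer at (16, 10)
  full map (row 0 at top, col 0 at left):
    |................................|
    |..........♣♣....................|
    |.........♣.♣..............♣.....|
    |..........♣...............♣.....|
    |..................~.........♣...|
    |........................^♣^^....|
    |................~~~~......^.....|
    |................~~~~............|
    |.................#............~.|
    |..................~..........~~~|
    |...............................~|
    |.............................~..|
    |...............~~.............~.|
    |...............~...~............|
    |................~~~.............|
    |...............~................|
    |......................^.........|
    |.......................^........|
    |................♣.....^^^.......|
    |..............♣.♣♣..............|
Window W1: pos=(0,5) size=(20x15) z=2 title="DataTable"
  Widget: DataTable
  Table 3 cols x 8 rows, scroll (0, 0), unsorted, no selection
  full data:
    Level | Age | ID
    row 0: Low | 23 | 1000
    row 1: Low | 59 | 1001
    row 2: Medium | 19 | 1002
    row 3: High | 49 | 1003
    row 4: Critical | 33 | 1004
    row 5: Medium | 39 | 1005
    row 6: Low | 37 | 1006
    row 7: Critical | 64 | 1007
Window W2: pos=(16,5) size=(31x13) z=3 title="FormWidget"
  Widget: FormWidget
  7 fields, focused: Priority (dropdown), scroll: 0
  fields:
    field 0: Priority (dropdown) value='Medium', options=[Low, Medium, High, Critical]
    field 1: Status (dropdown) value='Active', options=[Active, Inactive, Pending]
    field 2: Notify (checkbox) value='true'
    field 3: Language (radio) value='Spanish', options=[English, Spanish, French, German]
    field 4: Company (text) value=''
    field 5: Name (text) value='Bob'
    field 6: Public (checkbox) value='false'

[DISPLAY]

━━━━┏━━━━━━━━━━━━━━━━━━━━━━━━━━━━━┓ 
    ┃ FormWidget                  ┃ 
────┠─────────────────────────────┨ 
e│ID┃> Priority:   [Medium      ▼]┃ 
─┼──┃  Status:     [Active      ▼]┃ 
 │10┃  Notify:     [x]            ┃ 
 │10┃  Language:   ( ) English  (●┃ 
 │10┃  Company:    [             ]┃ 
 │10┃  Name:       [Bob          ]┃ 
 │10┃  Public:     [ ]            ┃ 
 │10┃                             ┃ 
 │10┃                             ┃ 
 │10┗━━━━━━━━━━━━━━━━━━━━━━━━━━━━━┛ 
       ┃                            
━━━━━━━┛                            
                                    


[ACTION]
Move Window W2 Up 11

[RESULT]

━━━━┃  Notify:     [x]            ┃ 
    ┃  Language:   ( ) English  (●┃ 
────┃  Company:    [             ]┃ 
e│ID┃  Name:       [Bob          ]┃ 
─┼──┃  Public:     [ ]            ┃ 
 │10┃                             ┃ 
 │10┃                             ┃ 
 │10┗━━━━━━━━━━━━━━━━━━━━━━━━━━━━━┛ 
 │1003 ┃....~~~.............┃       
 │1004 ┃...~................┃       
 │1005 ┃━━━━━━━━━━━━━━━━━━━━┛       
 │1006 ┃                            
 │1007 ┃                            
       ┃                            
━━━━━━━┛                            
                                    


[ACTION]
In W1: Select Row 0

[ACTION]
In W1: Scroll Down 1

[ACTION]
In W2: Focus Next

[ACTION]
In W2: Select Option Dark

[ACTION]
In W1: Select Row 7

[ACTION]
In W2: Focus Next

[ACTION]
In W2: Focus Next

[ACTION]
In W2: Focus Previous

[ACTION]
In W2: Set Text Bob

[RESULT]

━━━━┃> Notify:     [x]            ┃ 
    ┃  Language:   ( ) English  (●┃ 
────┃  Company:    [             ]┃ 
e│ID┃  Name:       [Bob          ]┃ 
─┼──┃  Public:     [ ]            ┃ 
 │10┃                             ┃ 
 │10┃                             ┃ 
 │10┗━━━━━━━━━━━━━━━━━━━━━━━━━━━━━┛ 
 │1003 ┃....~~~.............┃       
 │1004 ┃...~................┃       
 │1005 ┃━━━━━━━━━━━━━━━━━━━━┛       
 │1006 ┃                            
 │1007 ┃                            
       ┃                            
━━━━━━━┛                            
                                    


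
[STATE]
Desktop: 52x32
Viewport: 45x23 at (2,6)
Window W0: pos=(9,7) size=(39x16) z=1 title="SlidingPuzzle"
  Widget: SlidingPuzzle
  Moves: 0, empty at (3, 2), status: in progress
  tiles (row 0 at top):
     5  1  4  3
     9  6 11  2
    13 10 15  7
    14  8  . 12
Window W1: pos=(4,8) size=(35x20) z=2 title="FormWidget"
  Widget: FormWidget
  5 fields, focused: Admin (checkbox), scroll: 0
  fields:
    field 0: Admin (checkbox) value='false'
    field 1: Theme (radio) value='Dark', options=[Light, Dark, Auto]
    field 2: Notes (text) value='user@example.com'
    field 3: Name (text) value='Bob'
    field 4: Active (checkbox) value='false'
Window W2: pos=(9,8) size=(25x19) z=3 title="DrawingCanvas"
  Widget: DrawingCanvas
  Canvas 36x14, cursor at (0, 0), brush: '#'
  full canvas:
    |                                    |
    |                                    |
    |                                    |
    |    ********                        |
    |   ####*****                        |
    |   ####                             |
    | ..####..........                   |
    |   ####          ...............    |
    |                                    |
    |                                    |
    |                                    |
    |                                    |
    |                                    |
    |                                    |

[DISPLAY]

                                             
       ┏━━━━━━━━━━━━━━━━━━━━━━━━━━━━━━━━━━━━━
  ┏━━━━┏━━━━━━━━━━━━━━━━━━━━━━━┓━━━━┓        
  ┃ For┃ DrawingCanvas         ┃    ┃────────
  ┠────┠───────────────────────┨────┨        
  ┃> Ad┃+                      ┃    ┃        
  ┃  Th┃                       ┃Dark┃        
  ┃  No┃                       ┃om ]┃        
  ┃  Na┃    ********           ┃   ]┃        
  ┃  Ac┃   ####*****           ┃    ┃        
  ┃    ┃   ####                ┃    ┃        
  ┃    ┃ ..####..........      ┃    ┃        
  ┃    ┃   ####          ......┃    ┃        
  ┃    ┃                       ┃    ┃        
  ┃    ┃                       ┃    ┃        
  ┃    ┃                       ┃    ┃        
  ┃    ┃                       ┃    ┃━━━━━━━━
  ┃    ┃                       ┃    ┃        
  ┃    ┃                       ┃    ┃        
  ┃    ┃                       ┃    ┃        
  ┃    ┗━━━━━━━━━━━━━━━━━━━━━━━┛    ┃        
  ┗━━━━━━━━━━━━━━━━━━━━━━━━━━━━━━━━━┛        
                                             


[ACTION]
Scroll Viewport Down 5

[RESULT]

  ┃ For┃ DrawingCanvas         ┃    ┃────────
  ┠────┠───────────────────────┨────┨        
  ┃> Ad┃+                      ┃    ┃        
  ┃  Th┃                       ┃Dark┃        
  ┃  No┃                       ┃om ]┃        
  ┃  Na┃    ********           ┃   ]┃        
  ┃  Ac┃   ####*****           ┃    ┃        
  ┃    ┃   ####                ┃    ┃        
  ┃    ┃ ..####..........      ┃    ┃        
  ┃    ┃   ####          ......┃    ┃        
  ┃    ┃                       ┃    ┃        
  ┃    ┃                       ┃    ┃        
  ┃    ┃                       ┃    ┃        
  ┃    ┃                       ┃    ┃━━━━━━━━
  ┃    ┃                       ┃    ┃        
  ┃    ┃                       ┃    ┃        
  ┃    ┃                       ┃    ┃        
  ┃    ┗━━━━━━━━━━━━━━━━━━━━━━━┛    ┃        
  ┗━━━━━━━━━━━━━━━━━━━━━━━━━━━━━━━━━┛        
                                             
                                             
                                             
                                             


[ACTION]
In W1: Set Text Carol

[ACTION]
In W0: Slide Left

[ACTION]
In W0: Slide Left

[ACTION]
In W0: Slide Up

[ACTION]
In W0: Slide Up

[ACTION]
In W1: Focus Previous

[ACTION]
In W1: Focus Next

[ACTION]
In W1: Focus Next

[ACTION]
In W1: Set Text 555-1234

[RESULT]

  ┃ For┃ DrawingCanvas         ┃    ┃────────
  ┠────┠───────────────────────┨────┨        
  ┃  Ad┃+                      ┃    ┃        
  ┃> Th┃                       ┃Dark┃        
  ┃  No┃                       ┃om ]┃        
  ┃  Na┃    ********           ┃   ]┃        
  ┃  Ac┃   ####*****           ┃    ┃        
  ┃    ┃   ####                ┃    ┃        
  ┃    ┃ ..####..........      ┃    ┃        
  ┃    ┃   ####          ......┃    ┃        
  ┃    ┃                       ┃    ┃        
  ┃    ┃                       ┃    ┃        
  ┃    ┃                       ┃    ┃        
  ┃    ┃                       ┃    ┃━━━━━━━━
  ┃    ┃                       ┃    ┃        
  ┃    ┃                       ┃    ┃        
  ┃    ┃                       ┃    ┃        
  ┃    ┗━━━━━━━━━━━━━━━━━━━━━━━┛    ┃        
  ┗━━━━━━━━━━━━━━━━━━━━━━━━━━━━━━━━━┛        
                                             
                                             
                                             
                                             


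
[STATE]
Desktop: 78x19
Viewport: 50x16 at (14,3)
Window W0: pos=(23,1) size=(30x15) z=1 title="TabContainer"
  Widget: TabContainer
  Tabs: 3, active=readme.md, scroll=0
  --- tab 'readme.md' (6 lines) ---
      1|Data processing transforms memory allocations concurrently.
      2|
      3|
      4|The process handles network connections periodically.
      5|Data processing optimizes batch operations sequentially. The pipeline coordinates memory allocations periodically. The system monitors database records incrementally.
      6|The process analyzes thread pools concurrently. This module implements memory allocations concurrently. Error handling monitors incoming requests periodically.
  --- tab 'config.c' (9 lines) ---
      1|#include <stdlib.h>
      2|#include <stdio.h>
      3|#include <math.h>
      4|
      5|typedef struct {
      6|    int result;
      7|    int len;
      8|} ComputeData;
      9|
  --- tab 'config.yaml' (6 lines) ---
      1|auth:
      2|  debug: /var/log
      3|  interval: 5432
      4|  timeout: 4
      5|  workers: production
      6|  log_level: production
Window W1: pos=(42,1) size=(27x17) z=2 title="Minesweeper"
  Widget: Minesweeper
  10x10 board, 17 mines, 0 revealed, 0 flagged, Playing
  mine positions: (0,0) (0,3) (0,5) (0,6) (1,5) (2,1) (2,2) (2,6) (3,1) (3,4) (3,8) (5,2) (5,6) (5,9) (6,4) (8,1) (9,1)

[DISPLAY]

         ┠──────────────────┠─────────────────────
         ┃[readme.md]│ confi┃■■■■■■■■■■           
         ┃──────────────────┃■■■■■■■■■■           
         ┃Data processing tr┃■■■■■■■■■■           
         ┃                  ┃■■■■■■■■■■           
         ┃                  ┃■■■■■■■■■■           
         ┃The process handle┃■■■■■■■■■■           
         ┃Data processing op┃■■■■■■■■■■           
         ┃The process analyz┃■■■■■■■■■■           
         ┃                  ┃■■■■■■■■■■           
         ┃                  ┃■■■■■■■■■■           
         ┃                  ┃                     
         ┗━━━━━━━━━━━━━━━━━━┃                     
                            ┃                     
                            ┗━━━━━━━━━━━━━━━━━━━━━
                                                  


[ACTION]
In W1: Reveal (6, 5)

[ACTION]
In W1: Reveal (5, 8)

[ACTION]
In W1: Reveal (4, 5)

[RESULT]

         ┠──────────────────┠─────────────────────
         ┃[readme.md]│ confi┃■■■■■■■■■■           
         ┃──────────────────┃■■■■■■■■■■           
         ┃Data processing tr┃■■■■■■■■■■           
         ┃                  ┃■■■■■■■■■■           
         ┃                  ┃■■■■■2■■■■           
         ┃The process handle┃■■■■■■■■1■           
         ┃Data processing op┃■■■■■2■■■■           
         ┃The process analyz┃■■■■■■■■■■           
         ┃                  ┃■■■■■■■■■■           
         ┃                  ┃■■■■■■■■■■           
         ┃                  ┃                     
         ┗━━━━━━━━━━━━━━━━━━┃                     
                            ┃                     
                            ┗━━━━━━━━━━━━━━━━━━━━━
                                                  


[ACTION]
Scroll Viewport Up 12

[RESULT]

                                                  
         ┏━━━━━━━━━━━━━━━━━━┏━━━━━━━━━━━━━━━━━━━━━
         ┃ TabContainer     ┃ Minesweeper         
         ┠──────────────────┠─────────────────────
         ┃[readme.md]│ confi┃■■■■■■■■■■           
         ┃──────────────────┃■■■■■■■■■■           
         ┃Data processing tr┃■■■■■■■■■■           
         ┃                  ┃■■■■■■■■■■           
         ┃                  ┃■■■■■2■■■■           
         ┃The process handle┃■■■■■■■■1■           
         ┃Data processing op┃■■■■■2■■■■           
         ┃The process analyz┃■■■■■■■■■■           
         ┃                  ┃■■■■■■■■■■           
         ┃                  ┃■■■■■■■■■■           
         ┃                  ┃                     
         ┗━━━━━━━━━━━━━━━━━━┃                     


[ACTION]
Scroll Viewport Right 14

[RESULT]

                                                  
━━━━━━━━━━━━━━┏━━━━━━━━━━━━━━━━━━━━━━━━━┓         
Container     ┃ Minesweeper             ┃         
──────────────┠─────────────────────────┨         
dme.md]│ confi┃■■■■■■■■■■               ┃         
──────────────┃■■■■■■■■■■               ┃         
 processing tr┃■■■■■■■■■■               ┃         
              ┃■■■■■■■■■■               ┃         
              ┃■■■■■2■■■■               ┃         
process handle┃■■■■■■■■1■               ┃         
 processing op┃■■■■■2■■■■               ┃         
process analyz┃■■■■■■■■■■               ┃         
              ┃■■■■■■■■■■               ┃         
              ┃■■■■■■■■■■               ┃         
              ┃                         ┃         
━━━━━━━━━━━━━━┃                         ┃         


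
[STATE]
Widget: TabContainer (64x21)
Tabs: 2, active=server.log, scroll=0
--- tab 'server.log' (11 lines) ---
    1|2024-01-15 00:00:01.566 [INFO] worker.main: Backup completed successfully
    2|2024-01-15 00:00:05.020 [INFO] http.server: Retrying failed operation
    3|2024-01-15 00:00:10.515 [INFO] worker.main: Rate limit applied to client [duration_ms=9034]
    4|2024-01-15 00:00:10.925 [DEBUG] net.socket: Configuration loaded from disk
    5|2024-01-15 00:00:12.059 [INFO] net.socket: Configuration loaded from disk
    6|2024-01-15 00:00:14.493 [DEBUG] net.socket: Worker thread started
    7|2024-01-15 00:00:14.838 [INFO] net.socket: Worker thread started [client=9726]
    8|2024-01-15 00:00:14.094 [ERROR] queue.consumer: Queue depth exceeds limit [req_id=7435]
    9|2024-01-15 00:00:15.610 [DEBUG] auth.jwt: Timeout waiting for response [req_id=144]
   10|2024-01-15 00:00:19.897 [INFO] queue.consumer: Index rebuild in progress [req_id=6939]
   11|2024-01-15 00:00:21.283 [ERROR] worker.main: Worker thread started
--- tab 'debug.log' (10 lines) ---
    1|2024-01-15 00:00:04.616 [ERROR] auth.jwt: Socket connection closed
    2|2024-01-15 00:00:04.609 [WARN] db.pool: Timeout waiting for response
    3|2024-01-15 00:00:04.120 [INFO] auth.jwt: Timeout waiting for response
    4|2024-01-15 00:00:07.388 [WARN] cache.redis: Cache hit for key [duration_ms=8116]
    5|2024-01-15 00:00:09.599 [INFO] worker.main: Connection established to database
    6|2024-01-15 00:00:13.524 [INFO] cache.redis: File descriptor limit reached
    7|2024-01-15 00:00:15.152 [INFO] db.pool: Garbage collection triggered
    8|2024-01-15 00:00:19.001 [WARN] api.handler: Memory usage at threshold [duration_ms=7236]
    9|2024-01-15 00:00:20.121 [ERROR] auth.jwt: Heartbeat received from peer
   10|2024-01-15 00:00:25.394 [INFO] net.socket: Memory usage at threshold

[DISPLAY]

[server.log]│ debug.log                                         
────────────────────────────────────────────────────────────────
2024-01-15 00:00:01.566 [INFO] worker.main: Backup completed suc
2024-01-15 00:00:05.020 [INFO] http.server: Retrying failed oper
2024-01-15 00:00:10.515 [INFO] worker.main: Rate limit applied t
2024-01-15 00:00:10.925 [DEBUG] net.socket: Configuration loaded
2024-01-15 00:00:12.059 [INFO] net.socket: Configuration loaded 
2024-01-15 00:00:14.493 [DEBUG] net.socket: Worker thread starte
2024-01-15 00:00:14.838 [INFO] net.socket: Worker thread started
2024-01-15 00:00:14.094 [ERROR] queue.consumer: Queue depth exce
2024-01-15 00:00:15.610 [DEBUG] auth.jwt: Timeout waiting for re
2024-01-15 00:00:19.897 [INFO] queue.consumer: Index rebuild in 
2024-01-15 00:00:21.283 [ERROR] worker.main: Worker thread start
                                                                
                                                                
                                                                
                                                                
                                                                
                                                                
                                                                
                                                                


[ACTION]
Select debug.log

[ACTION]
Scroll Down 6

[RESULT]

 server.log │[debug.log]                                        
────────────────────────────────────────────────────────────────
2024-01-15 00:00:15.152 [INFO] db.pool: Garbage collection trigg
2024-01-15 00:00:19.001 [WARN] api.handler: Memory usage at thre
2024-01-15 00:00:20.121 [ERROR] auth.jwt: Heartbeat received fro
2024-01-15 00:00:25.394 [INFO] net.socket: Memory usage at thres
                                                                
                                                                
                                                                
                                                                
                                                                
                                                                
                                                                
                                                                
                                                                
                                                                
                                                                
                                                                
                                                                
                                                                
                                                                


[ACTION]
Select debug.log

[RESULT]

 server.log │[debug.log]                                        
────────────────────────────────────────────────────────────────
2024-01-15 00:00:04.616 [ERROR] auth.jwt: Socket connection clos
2024-01-15 00:00:04.609 [WARN] db.pool: Timeout waiting for resp
2024-01-15 00:00:04.120 [INFO] auth.jwt: Timeout waiting for res
2024-01-15 00:00:07.388 [WARN] cache.redis: Cache hit for key [d
2024-01-15 00:00:09.599 [INFO] worker.main: Connection establish
2024-01-15 00:00:13.524 [INFO] cache.redis: File descriptor limi
2024-01-15 00:00:15.152 [INFO] db.pool: Garbage collection trigg
2024-01-15 00:00:19.001 [WARN] api.handler: Memory usage at thre
2024-01-15 00:00:20.121 [ERROR] auth.jwt: Heartbeat received fro
2024-01-15 00:00:25.394 [INFO] net.socket: Memory usage at thres
                                                                
                                                                
                                                                
                                                                
                                                                
                                                                
                                                                
                                                                
                                                                


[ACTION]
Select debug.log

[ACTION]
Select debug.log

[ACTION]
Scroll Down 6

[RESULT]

 server.log │[debug.log]                                        
────────────────────────────────────────────────────────────────
2024-01-15 00:00:15.152 [INFO] db.pool: Garbage collection trigg
2024-01-15 00:00:19.001 [WARN] api.handler: Memory usage at thre
2024-01-15 00:00:20.121 [ERROR] auth.jwt: Heartbeat received fro
2024-01-15 00:00:25.394 [INFO] net.socket: Memory usage at thres
                                                                
                                                                
                                                                
                                                                
                                                                
                                                                
                                                                
                                                                
                                                                
                                                                
                                                                
                                                                
                                                                
                                                                
                                                                


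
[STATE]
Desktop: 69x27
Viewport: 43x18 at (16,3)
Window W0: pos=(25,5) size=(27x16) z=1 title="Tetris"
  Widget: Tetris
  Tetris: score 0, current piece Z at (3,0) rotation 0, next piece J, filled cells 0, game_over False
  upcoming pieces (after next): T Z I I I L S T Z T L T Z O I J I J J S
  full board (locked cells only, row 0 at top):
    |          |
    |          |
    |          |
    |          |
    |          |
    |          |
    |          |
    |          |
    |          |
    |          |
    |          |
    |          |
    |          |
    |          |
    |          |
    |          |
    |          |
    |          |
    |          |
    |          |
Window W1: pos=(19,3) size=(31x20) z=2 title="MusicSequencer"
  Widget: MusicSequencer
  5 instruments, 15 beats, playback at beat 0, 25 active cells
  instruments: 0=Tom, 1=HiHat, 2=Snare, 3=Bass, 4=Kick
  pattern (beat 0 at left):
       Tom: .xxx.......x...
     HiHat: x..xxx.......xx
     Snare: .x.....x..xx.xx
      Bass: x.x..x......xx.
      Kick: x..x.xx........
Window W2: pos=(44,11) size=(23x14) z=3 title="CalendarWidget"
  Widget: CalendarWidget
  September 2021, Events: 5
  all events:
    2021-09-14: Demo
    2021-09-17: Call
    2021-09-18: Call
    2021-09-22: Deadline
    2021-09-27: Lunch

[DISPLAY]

   ┏━━━━━━━━━━━━━━━━━━━━━━━━━━━━━┓         
   ┃ MusicSequencer              ┃         
   ┠─────────────────────────────┨━┓       
   ┃      ▼12345678901234        ┃ ┃       
   ┃   Tom·███·······█···        ┃─┨       
   ┃ HiHat█··███·······██        ┃ ┃       
   ┃ Snare·█·····█··██·██        ┃ ┃       
   ┃  Bass█·█··█······██·        ┃ ┃       
   ┃  Kick█··█·██········   ┏━━━━━━━━━━━━━━
   ┃                        ┃ CalendarWidge
   ┃                        ┠──────────────
   ┃                        ┃    September 
   ┃                        ┃Mo Tu We Th Fr
   ┃                        ┃       1  2  3
   ┃                        ┃ 6  7  8  9 10
   ┃                        ┃13 14* 15 16 1
   ┃                        ┃20 21 22* 23 2
   ┃                        ┃27* 28 29 30  


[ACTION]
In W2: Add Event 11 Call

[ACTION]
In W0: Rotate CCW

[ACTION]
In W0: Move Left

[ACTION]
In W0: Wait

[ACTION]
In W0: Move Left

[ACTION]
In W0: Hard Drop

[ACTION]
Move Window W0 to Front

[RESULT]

   ┏━━━━━━━━━━━━━━━━━━━━━━━━━━━━━┓         
   ┃ MusicSequencer              ┃         
   ┠─────┏━━━━━━━━━━━━━━━━━━━━━━━━━┓       
   ┃     ┃ Tetris                  ┃       
   ┃   To┠─────────────────────────┨       
   ┃ HiHa┃          │Next:         ┃       
   ┃ Snar┃          │ ▒            ┃       
   ┃  Bas┃          │▒▒▒           ┃       
   ┃  Kic┃          │              ┃━━━━━━━
   ┃     ┃          │              ┃arWidge
   ┃     ┃          │              ┃───────
   ┃     ┃          │Score:        ┃tember 
   ┃     ┃          │0             ┃e Th Fr
   ┃     ┃          │              ┃1  2  3
   ┃     ┃  ▓       │              ┃8  9 10
   ┃     ┃ ▓▓       │              ┃15 16 1
   ┃     ┃ ▓        │              ┃2* 23 2
   ┃     ┗━━━━━━━━━━━━━━━━━━━━━━━━━┛29 30  


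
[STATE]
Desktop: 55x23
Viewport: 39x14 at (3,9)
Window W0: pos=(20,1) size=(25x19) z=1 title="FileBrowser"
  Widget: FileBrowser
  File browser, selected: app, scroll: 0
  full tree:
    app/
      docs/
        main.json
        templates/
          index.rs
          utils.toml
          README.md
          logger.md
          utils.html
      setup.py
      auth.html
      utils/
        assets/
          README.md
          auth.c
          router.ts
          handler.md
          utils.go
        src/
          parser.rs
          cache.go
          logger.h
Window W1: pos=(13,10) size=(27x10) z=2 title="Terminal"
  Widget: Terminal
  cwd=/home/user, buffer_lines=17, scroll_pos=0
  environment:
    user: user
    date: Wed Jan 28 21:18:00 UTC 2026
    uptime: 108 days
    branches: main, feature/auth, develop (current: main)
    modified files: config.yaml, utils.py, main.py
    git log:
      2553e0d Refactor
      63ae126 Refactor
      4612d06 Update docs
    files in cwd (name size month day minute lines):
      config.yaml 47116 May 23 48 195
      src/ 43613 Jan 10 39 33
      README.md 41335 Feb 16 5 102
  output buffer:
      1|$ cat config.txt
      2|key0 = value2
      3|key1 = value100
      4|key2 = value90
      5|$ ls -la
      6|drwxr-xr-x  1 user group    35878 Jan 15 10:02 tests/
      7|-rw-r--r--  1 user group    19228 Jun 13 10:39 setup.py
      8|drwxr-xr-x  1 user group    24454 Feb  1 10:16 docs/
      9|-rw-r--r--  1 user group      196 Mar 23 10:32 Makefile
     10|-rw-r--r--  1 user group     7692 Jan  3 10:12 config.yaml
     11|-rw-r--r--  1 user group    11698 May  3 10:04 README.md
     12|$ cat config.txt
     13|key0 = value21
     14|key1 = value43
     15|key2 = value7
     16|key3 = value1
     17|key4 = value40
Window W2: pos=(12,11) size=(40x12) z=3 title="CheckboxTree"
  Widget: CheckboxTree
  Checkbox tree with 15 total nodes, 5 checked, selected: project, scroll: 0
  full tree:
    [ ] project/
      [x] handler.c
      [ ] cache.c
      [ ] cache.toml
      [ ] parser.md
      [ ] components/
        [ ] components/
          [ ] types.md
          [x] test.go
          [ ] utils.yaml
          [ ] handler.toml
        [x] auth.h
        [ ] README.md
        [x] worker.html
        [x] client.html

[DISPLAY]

                 ┃                     
          ┏━━━━━━━━━━━━━━━━━━━━━━━━━┓  
         ┏━━━━━━━━━━━━━━━━━━━━━━━━━━━━━
         ┃ CheckboxTree                
         ┠─────────────────────────────
         ┃>[-] project/                
         ┃   [x] handler.c             
         ┃   [ ] cache.c               
         ┃   [ ] cache.toml            
         ┃   [ ] parser.md             
         ┃   [-] components/           
         ┃     [-] components/         
         ┃       [ ] types.md          
         ┗━━━━━━━━━━━━━━━━━━━━━━━━━━━━━


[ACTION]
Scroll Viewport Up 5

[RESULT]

                 ┃> [-] app/           
                 ┃    [+] docs/        
                 ┃    setup.py         
                 ┃    auth.html        
                 ┃    [+] utils/       
                 ┃                     
          ┏━━━━━━━━━━━━━━━━━━━━━━━━━┓  
         ┏━━━━━━━━━━━━━━━━━━━━━━━━━━━━━
         ┃ CheckboxTree                
         ┠─────────────────────────────
         ┃>[-] project/                
         ┃   [x] handler.c             
         ┃   [ ] cache.c               
         ┃   [ ] cache.toml            


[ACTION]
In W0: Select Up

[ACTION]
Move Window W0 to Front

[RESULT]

                 ┃> [-] app/           
                 ┃    [+] docs/        
                 ┃    setup.py         
                 ┃    auth.html        
                 ┃    [+] utils/       
                 ┃                     
          ┏━━━━━━┃                     
         ┏━━━━━━━┃                     
         ┃ Checkb┃                     
         ┠───────┃                     
         ┃>[-] pr┃                     
         ┃   [x] ┃                     
         ┃   [ ] ┃                     
         ┃   [ ] ┃                     


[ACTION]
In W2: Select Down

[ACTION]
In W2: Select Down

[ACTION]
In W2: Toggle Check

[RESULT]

                 ┃> [-] app/           
                 ┃    [+] docs/        
                 ┃    setup.py         
                 ┃    auth.html        
                 ┃    [+] utils/       
                 ┃                     
          ┏━━━━━━┃                     
         ┏━━━━━━━┃                     
         ┃ Checkb┃                     
         ┠───────┃                     
         ┃ [-] pr┃                     
         ┃   [x] ┃                     
         ┃>  [x] ┃                     
         ┃   [ ] ┃                     


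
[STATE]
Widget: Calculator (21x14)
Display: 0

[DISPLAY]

                    0
┌───┬───┬───┬───┐    
│ 7 │ 8 │ 9 │ ÷ │    
├───┼───┼───┼───┤    
│ 4 │ 5 │ 6 │ × │    
├───┼───┼───┼───┤    
│ 1 │ 2 │ 3 │ - │    
├───┼───┼───┼───┤    
│ 0 │ . │ = │ + │    
├───┼───┼───┼───┤    
│ C │ MC│ MR│ M+│    
└───┴───┴───┴───┘    
                     
                     


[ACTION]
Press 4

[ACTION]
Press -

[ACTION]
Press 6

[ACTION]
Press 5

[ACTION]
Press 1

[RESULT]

                  651
┌───┬───┬───┬───┐    
│ 7 │ 8 │ 9 │ ÷ │    
├───┼───┼───┼───┤    
│ 4 │ 5 │ 6 │ × │    
├───┼───┼───┼───┤    
│ 1 │ 2 │ 3 │ - │    
├───┼───┼───┼───┤    
│ 0 │ . │ = │ + │    
├───┼───┼───┼───┤    
│ C │ MC│ MR│ M+│    
└───┴───┴───┴───┘    
                     
                     


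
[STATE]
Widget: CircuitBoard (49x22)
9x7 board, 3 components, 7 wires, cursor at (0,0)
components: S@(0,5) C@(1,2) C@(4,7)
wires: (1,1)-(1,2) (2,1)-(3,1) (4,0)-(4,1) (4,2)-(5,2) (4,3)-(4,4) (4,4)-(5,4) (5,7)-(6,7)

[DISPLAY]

   0 1 2 3 4 5 6 7 8                             
0  [.]                  S                        
                                                 
1       · ─ C                                    
                                                 
2       ·                                        
        │                                        
3       ·                                        
                                                 
4   · ─ ·   ·   · ─ ·           C                
            │       │                            
5           ·       ·           ·                
                                │                
6                               ·                
Cursor: (0,0)                                    
                                                 
                                                 
                                                 
                                                 
                                                 
                                                 
                                                 


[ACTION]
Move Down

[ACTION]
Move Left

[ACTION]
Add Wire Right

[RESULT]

   0 1 2 3 4 5 6 7 8                             
0                       S                        
                                                 
1  [.]─ · ─ C                                    
                                                 
2       ·                                        
        │                                        
3       ·                                        
                                                 
4   · ─ ·   ·   · ─ ·           C                
            │       │                            
5           ·       ·           ·                
                                │                
6                               ·                
Cursor: (1,0)                                    
                                                 
                                                 
                                                 
                                                 
                                                 
                                                 
                                                 


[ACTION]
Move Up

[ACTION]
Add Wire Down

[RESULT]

   0 1 2 3 4 5 6 7 8                             
0  [.]                  S                        
    │                                            
1   · ─ · ─ C                                    
                                                 
2       ·                                        
        │                                        
3       ·                                        
                                                 
4   · ─ ·   ·   · ─ ·           C                
            │       │                            
5           ·       ·           ·                
                                │                
6                               ·                
Cursor: (0,0)                                    
                                                 
                                                 
                                                 
                                                 
                                                 
                                                 
                                                 
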